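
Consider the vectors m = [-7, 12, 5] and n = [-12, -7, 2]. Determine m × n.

(59, -46, 193)

i: 12·2 - 5·(-7) = 24 - (-35) = 59
j: 5·(-12) - (-7)·2 = -60 - (-14) = -46
k: (-7)·(-7) - 12·(-12) = 49 - (-144) = 193
m × n = (59, -46, 193)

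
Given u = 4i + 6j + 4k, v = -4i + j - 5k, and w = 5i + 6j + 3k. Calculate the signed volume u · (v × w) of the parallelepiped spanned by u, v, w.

-62

v × w:
i: 1·3 - (-5)·6 = 3 - (-30) = 33
j: (-5)·5 - (-4)·3 = -25 - (-12) = -13
k: (-4)·6 - 1·5 = -24 - 5 = -29
v × w = (33, -13, -29)
u · (v × w) = 4·33 + 6·(-13) + 4·(-29) = 132 - 78 - 116 = -62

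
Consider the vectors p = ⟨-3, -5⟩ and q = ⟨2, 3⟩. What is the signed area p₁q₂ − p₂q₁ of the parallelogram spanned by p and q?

(-3)·3 - (-5)·2 = -9 - (-10) = 1

1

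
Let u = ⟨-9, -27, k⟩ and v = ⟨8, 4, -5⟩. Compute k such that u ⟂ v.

-36

u · v = (-9)·8 + (-27)·4 + k·(-5) = -180 - 5k
Set equal to 0: -5k = 180, so k = -36.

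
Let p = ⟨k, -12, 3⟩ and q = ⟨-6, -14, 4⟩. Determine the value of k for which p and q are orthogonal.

p · q = k·(-6) + (-12)·(-14) + 3·4 = 180 - 6k
Set equal to 0: -6k = -180, so k = 30.

30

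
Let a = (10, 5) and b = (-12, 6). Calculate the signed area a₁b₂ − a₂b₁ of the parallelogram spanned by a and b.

120

10·6 - 5·(-12) = 60 - (-60) = 120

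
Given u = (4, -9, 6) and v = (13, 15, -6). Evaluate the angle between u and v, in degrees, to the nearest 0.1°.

119.8

u · v = 4·13 + (-9)·15 + 6·(-6) = 52 - 135 - 36 = -119
|u|² = 16 + 81 + 36 = 133,  |u| = √133 ≈ 11.532563
|v|² = 169 + 225 + 36 = 430,  |v| = √430 ≈ 20.736441
cos θ = -119 / (11.532563 · 20.736441) ≈ -0.49761
θ = arccos(-0.49761) ≈ 119.8°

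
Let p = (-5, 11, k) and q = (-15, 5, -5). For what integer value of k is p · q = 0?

p · q = (-5)·(-15) + 11·5 + k·(-5) = 130 - 5k
Set equal to 0: -5k = -130, so k = 26.

26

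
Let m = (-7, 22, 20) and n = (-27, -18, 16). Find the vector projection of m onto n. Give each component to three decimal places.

(-2.331, -1.554, 1.381)

m · n = (-7)·(-27) + 22·(-18) + 20·16 = 189 - 396 + 320 = 113
|n|² = 729 + 324 + 256 = 1309
proj_n m = (113/1309) · (-27, -18, 16) ≈ (-2.331, -1.554, 1.381)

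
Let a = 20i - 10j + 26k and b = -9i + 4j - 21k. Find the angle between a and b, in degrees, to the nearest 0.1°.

164.4

a · b = 20·(-9) + (-10)·4 + 26·(-21) = -180 - 40 - 546 = -766
|a|² = 400 + 100 + 676 = 1176,  |a| = √1176 ≈ 34.292856
|b|² = 81 + 16 + 441 = 538,  |b| = √538 ≈ 23.194827
cos θ = -766 / (34.292856 · 23.194827) ≈ -0.96302
θ = arccos(-0.96302) ≈ 164.4°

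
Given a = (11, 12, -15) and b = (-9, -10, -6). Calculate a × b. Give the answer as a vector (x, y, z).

(-222, 201, -2)

i: 12·(-6) - (-15)·(-10) = -72 - 150 = -222
j: (-15)·(-9) - 11·(-6) = 135 - (-66) = 201
k: 11·(-10) - 12·(-9) = -110 - (-108) = -2
a × b = (-222, 201, -2)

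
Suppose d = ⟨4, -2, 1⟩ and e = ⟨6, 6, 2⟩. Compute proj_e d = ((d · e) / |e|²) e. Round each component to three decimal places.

d · e = 4·6 + (-2)·6 + 1·2 = 24 - 12 + 2 = 14
|e|² = 36 + 36 + 4 = 76
proj_e d = (14/76) · (6, 6, 2) ≈ (1.105, 1.105, 0.368)

(1.105, 1.105, 0.368)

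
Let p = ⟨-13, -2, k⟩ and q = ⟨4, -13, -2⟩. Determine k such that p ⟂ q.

p · q = (-13)·4 + (-2)·(-13) + k·(-2) = -26 - 2k
Set equal to 0: -2k = 26, so k = -13.

-13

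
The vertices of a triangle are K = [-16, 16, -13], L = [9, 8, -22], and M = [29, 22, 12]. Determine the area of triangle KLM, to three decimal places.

579.292

KL = (25, -8, -9),  KM = (45, 6, 25)
i: (-8)·25 - (-9)·6 = -200 - (-54) = -146
j: (-9)·45 - 25·25 = -405 - 625 = -1030
k: 25·6 - (-8)·45 = 150 - (-360) = 510
KL × KM = (-146, -1030, 510)
|KL × KM| = √1342316 ≈ 1158.5836
area = ½ · 1158.5836 ≈ 579.292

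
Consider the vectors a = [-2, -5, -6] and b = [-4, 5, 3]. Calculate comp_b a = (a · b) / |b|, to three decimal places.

-4.950

a · b = (-2)·(-4) + (-5)·5 + (-6)·3 = 8 - 25 - 18 = -35
|b| = √(16 + 25 + 9) = √50 ≈ 7.0711
comp_b a = -35 / √50 ≈ -4.950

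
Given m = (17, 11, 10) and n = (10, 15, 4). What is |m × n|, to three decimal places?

182.442

i: 11·4 - 10·15 = 44 - 150 = -106
j: 10·10 - 17·4 = 100 - 68 = 32
k: 17·15 - 11·10 = 255 - 110 = 145
m × n = (-106, 32, 145)
|m × n| = √((-106)² + 32² + 145²) = √33285 ≈ 182.4418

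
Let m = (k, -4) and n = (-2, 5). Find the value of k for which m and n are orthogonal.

m · n = k·(-2) + (-4)·5 = -20 - 2k
Set equal to 0: -2k = 20, so k = -10.

-10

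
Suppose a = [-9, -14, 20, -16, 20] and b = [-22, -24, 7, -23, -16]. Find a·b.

a · b = (-9)·(-22) + (-14)·(-24) + 20·7 + (-16)·(-23) + 20·(-16) = 198 + 336 + 140 + 368 - 320 = 722

722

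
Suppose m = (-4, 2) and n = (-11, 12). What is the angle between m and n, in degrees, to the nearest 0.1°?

20.9

m · n = (-4)·(-11) + 2·12 = 44 + 24 = 68
|m|² = 16 + 4 = 20,  |m| = √20 ≈ 4.472136
|n|² = 121 + 144 = 265,  |n| = √265 ≈ 16.278821
cos θ = 68 / (4.472136 · 16.278821) ≈ 0.93405
θ = arccos(0.93405) ≈ 20.9°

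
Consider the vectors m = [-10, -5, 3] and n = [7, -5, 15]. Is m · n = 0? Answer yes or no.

yes

m · n = (-10)·7 + (-5)·(-5) + 3·15 = -70 + 25 + 45 = 0
Zero, so the vectors are orthogonal.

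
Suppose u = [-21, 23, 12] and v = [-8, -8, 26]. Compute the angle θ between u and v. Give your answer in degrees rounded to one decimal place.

71.8

u · v = (-21)·(-8) + 23·(-8) + 12·26 = 168 - 184 + 312 = 296
|u|² = 441 + 529 + 144 = 1114,  |u| = √1114 ≈ 33.376639
|v|² = 64 + 64 + 676 = 804,  |v| = √804 ≈ 28.354894
cos θ = 296 / (33.376639 · 28.354894) ≈ 0.31277
θ = arccos(0.31277) ≈ 71.8°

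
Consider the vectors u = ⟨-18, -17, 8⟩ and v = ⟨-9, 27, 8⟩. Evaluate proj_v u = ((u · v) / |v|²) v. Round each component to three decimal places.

u · v = (-18)·(-9) + (-17)·27 + 8·8 = 162 - 459 + 64 = -233
|v|² = 81 + 729 + 64 = 874
proj_v u = (-233/874) · (-9, 27, 8) ≈ (2.399, -7.198, -2.133)

(2.399, -7.198, -2.133)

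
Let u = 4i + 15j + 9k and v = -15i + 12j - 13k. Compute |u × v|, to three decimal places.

416.205

i: 15·(-13) - 9·12 = -195 - 108 = -303
j: 9·(-15) - 4·(-13) = -135 - (-52) = -83
k: 4·12 - 15·(-15) = 48 - (-225) = 273
u × v = (-303, -83, 273)
|u × v| = √((-303)² + (-83)² + 273²) = √173227 ≈ 416.2055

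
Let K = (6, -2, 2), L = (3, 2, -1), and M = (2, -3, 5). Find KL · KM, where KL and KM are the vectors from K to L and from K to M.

KL = L − K = (-3, 4, -3)
KM = M − K = (-4, -1, 3)
KL · KM = (-3)·(-4) + 4·(-1) + (-3)·3 = 12 - 4 - 9 = -1

-1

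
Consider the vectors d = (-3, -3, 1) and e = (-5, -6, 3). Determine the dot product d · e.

36

d · e = (-3)·(-5) + (-3)·(-6) + 1·3 = 15 + 18 + 3 = 36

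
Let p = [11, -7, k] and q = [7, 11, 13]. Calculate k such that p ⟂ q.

p · q = 11·7 + (-7)·11 + k·13 = 0 + 13k
Set equal to 0: 13k = 0, so k = 0.

0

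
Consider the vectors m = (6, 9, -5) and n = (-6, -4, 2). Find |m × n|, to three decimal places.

35.043

i: 9·2 - (-5)·(-4) = 18 - 20 = -2
j: (-5)·(-6) - 6·2 = 30 - 12 = 18
k: 6·(-4) - 9·(-6) = -24 - (-54) = 30
m × n = (-2, 18, 30)
|m × n| = √((-2)² + 18² + 30²) = √1228 ≈ 35.0428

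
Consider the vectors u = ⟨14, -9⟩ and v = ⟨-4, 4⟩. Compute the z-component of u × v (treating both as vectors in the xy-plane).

14·4 - (-9)·(-4) = 56 - 36 = 20

20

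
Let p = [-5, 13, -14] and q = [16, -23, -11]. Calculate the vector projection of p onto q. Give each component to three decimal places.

p · q = (-5)·16 + 13·(-23) + (-14)·(-11) = -80 - 299 + 154 = -225
|q|² = 256 + 529 + 121 = 906
proj_q p = (-225/906) · (16, -23, -11) ≈ (-3.974, 5.712, 2.732)

(-3.974, 5.712, 2.732)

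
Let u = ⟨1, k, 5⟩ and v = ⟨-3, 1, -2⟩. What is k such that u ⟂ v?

u · v = 1·(-3) + k·1 + 5·(-2) = -13 + 1k
Set equal to 0: 1k = 13, so k = 13.

13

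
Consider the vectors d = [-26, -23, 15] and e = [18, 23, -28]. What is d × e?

i: (-23)·(-28) - 15·23 = 644 - 345 = 299
j: 15·18 - (-26)·(-28) = 270 - 728 = -458
k: (-26)·23 - (-23)·18 = -598 - (-414) = -184
d × e = (299, -458, -184)

(299, -458, -184)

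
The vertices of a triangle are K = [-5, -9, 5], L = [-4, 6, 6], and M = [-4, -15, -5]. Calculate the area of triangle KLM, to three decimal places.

KL = (1, 15, 1),  KM = (1, -6, -10)
i: 15·(-10) - 1·(-6) = -150 - (-6) = -144
j: 1·1 - 1·(-10) = 1 - (-10) = 11
k: 1·(-6) - 15·1 = -6 - 15 = -21
KL × KM = (-144, 11, -21)
|KL × KM| = √21298 ≈ 145.9383
area = ½ · 145.9383 ≈ 72.969

72.969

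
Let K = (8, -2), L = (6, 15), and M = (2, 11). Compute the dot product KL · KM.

233

KL = L − K = (-2, 17)
KM = M − K = (-6, 13)
KL · KM = (-2)·(-6) + 17·13 = 12 + 221 = 233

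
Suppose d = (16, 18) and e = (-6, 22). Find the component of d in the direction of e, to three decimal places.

13.156

d · e = 16·(-6) + 18·22 = -96 + 396 = 300
|e| = √(36 + 484) = √520 ≈ 22.8035
comp_e d = 300 / √520 ≈ 13.156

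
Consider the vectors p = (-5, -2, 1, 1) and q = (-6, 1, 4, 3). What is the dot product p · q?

35

p · q = (-5)·(-6) + (-2)·1 + 1·4 + 1·3 = 30 - 2 + 4 + 3 = 35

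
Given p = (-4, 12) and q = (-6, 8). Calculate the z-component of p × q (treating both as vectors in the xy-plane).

40

(-4)·8 - 12·(-6) = -32 - (-72) = 40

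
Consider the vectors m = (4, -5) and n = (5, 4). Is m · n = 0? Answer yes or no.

m · n = 4·5 + (-5)·4 = 20 - 20 = 0
Zero, so the vectors are orthogonal.

yes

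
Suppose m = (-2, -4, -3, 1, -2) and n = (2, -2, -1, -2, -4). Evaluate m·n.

m · n = (-2)·2 + (-4)·(-2) + (-3)·(-1) + 1·(-2) + (-2)·(-4) = -4 + 8 + 3 - 2 + 8 = 13

13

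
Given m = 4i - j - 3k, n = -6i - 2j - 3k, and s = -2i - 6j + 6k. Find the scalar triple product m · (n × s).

-258

n × s:
i: (-2)·6 - (-3)·(-6) = -12 - 18 = -30
j: (-3)·(-2) - (-6)·6 = 6 - (-36) = 42
k: (-6)·(-6) - (-2)·(-2) = 36 - 4 = 32
n × s = (-30, 42, 32)
m · (n × s) = 4·(-30) + (-1)·42 + (-3)·32 = -120 - 42 - 96 = -258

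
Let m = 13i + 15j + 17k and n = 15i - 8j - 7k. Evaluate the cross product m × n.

i: 15·(-7) - 17·(-8) = -105 - (-136) = 31
j: 17·15 - 13·(-7) = 255 - (-91) = 346
k: 13·(-8) - 15·15 = -104 - 225 = -329
m × n = (31, 346, -329)

(31, 346, -329)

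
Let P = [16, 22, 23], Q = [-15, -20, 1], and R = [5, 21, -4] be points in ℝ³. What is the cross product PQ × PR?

(1112, -595, -431)

PQ = (-31, -42, -22)
PR = (-11, -1, -27)
i: (-42)·(-27) - (-22)·(-1) = 1134 - 22 = 1112
j: (-22)·(-11) - (-31)·(-27) = 242 - 837 = -595
k: (-31)·(-1) - (-42)·(-11) = 31 - 462 = -431
PQ × PR = (1112, -595, -431)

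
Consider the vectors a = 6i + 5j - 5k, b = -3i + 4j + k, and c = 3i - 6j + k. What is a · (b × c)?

60

b × c:
i: 4·1 - 1·(-6) = 4 - (-6) = 10
j: 1·3 - (-3)·1 = 3 - (-3) = 6
k: (-3)·(-6) - 4·3 = 18 - 12 = 6
b × c = (10, 6, 6)
a · (b × c) = 6·10 + 5·6 + (-5)·6 = 60 + 30 - 30 = 60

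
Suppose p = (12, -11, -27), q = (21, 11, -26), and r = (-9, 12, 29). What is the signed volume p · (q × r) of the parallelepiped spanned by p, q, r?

q × r:
i: 11·29 - (-26)·12 = 319 - (-312) = 631
j: (-26)·(-9) - 21·29 = 234 - 609 = -375
k: 21·12 - 11·(-9) = 252 - (-99) = 351
q × r = (631, -375, 351)
p · (q × r) = 12·631 + (-11)·(-375) + (-27)·351 = 7572 + 4125 - 9477 = 2220

2220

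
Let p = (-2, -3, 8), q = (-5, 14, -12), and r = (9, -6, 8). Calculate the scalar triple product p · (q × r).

q × r:
i: 14·8 - (-12)·(-6) = 112 - 72 = 40
j: (-12)·9 - (-5)·8 = -108 - (-40) = -68
k: (-5)·(-6) - 14·9 = 30 - 126 = -96
q × r = (40, -68, -96)
p · (q × r) = (-2)·40 + (-3)·(-68) + 8·(-96) = -80 + 204 - 768 = -644

-644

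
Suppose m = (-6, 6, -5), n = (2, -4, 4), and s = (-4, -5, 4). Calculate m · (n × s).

n × s:
i: (-4)·4 - 4·(-5) = -16 - (-20) = 4
j: 4·(-4) - 2·4 = -16 - 8 = -24
k: 2·(-5) - (-4)·(-4) = -10 - 16 = -26
n × s = (4, -24, -26)
m · (n × s) = (-6)·4 + 6·(-24) + (-5)·(-26) = -24 - 144 + 130 = -38

-38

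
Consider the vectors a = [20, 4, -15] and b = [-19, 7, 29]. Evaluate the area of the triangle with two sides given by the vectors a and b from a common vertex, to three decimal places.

i: 4·29 - (-15)·7 = 116 - (-105) = 221
j: (-15)·(-19) - 20·29 = 285 - 580 = -295
k: 20·7 - 4·(-19) = 140 - (-76) = 216
a × b = (221, -295, 216)
|a × b| = √(221² + (-295)² + 216²) = √182522 ≈ 427.2259
area = ½ · 427.2259 ≈ 213.613

213.613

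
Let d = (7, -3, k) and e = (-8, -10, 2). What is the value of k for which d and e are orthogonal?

13

d · e = 7·(-8) + (-3)·(-10) + k·2 = -26 + 2k
Set equal to 0: 2k = 26, so k = 13.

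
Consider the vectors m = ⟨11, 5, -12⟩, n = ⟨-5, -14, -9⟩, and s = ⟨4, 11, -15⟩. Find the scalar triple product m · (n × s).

n × s:
i: (-14)·(-15) - (-9)·11 = 210 - (-99) = 309
j: (-9)·4 - (-5)·(-15) = -36 - 75 = -111
k: (-5)·11 - (-14)·4 = -55 - (-56) = 1
n × s = (309, -111, 1)
m · (n × s) = 11·309 + 5·(-111) + (-12)·1 = 3399 - 555 - 12 = 2832

2832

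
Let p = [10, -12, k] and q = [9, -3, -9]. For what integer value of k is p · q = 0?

14

p · q = 10·9 + (-12)·(-3) + k·(-9) = 126 - 9k
Set equal to 0: -9k = -126, so k = 14.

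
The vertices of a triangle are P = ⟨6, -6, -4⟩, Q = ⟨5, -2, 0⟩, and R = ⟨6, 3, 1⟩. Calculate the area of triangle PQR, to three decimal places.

PQ = (-1, 4, 4),  PR = (0, 9, 5)
i: 4·5 - 4·9 = 20 - 36 = -16
j: 4·0 - (-1)·5 = 0 - (-5) = 5
k: (-1)·9 - 4·0 = -9 - 0 = -9
PQ × PR = (-16, 5, -9)
|PQ × PR| = √362 ≈ 19.0263
area = ½ · 19.0263 ≈ 9.513

9.513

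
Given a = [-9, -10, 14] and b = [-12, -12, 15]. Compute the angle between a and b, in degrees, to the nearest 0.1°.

5.1

a · b = (-9)·(-12) + (-10)·(-12) + 14·15 = 108 + 120 + 210 = 438
|a|² = 81 + 100 + 196 = 377,  |a| = √377 ≈ 19.416488
|b|² = 144 + 144 + 225 = 513,  |b| = √513 ≈ 22.649503
cos θ = 438 / (19.416488 · 22.649503) ≈ 0.99597
θ = arccos(0.99597) ≈ 5.1°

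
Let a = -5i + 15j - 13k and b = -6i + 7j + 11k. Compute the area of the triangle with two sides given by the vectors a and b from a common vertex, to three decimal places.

146.842

i: 15·11 - (-13)·7 = 165 - (-91) = 256
j: (-13)·(-6) - (-5)·11 = 78 - (-55) = 133
k: (-5)·7 - 15·(-6) = -35 - (-90) = 55
a × b = (256, 133, 55)
|a × b| = √(256² + 133² + 55²) = √86250 ≈ 293.6835
area = ½ · 293.6835 ≈ 146.842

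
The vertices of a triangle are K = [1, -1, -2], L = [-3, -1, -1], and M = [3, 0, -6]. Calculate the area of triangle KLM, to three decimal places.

7.297

KL = (-4, 0, 1),  KM = (2, 1, -4)
i: 0·(-4) - 1·1 = 0 - 1 = -1
j: 1·2 - (-4)·(-4) = 2 - 16 = -14
k: (-4)·1 - 0·2 = -4 - 0 = -4
KL × KM = (-1, -14, -4)
|KL × KM| = √213 ≈ 14.5945
area = ½ · 14.5945 ≈ 7.297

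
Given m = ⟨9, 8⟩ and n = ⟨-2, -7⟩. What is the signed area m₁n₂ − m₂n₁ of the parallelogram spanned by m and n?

9·(-7) - 8·(-2) = -63 - (-16) = -47

-47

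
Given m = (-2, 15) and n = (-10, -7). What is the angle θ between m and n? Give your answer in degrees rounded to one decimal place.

117.4

m · n = (-2)·(-10) + 15·(-7) = 20 - 105 = -85
|m|² = 4 + 225 = 229,  |m| = √229 ≈ 15.132746
|n|² = 100 + 49 = 149,  |n| = √149 ≈ 12.206556
cos θ = -85 / (15.132746 · 12.206556) ≈ -0.46016
θ = arccos(-0.46016) ≈ 117.4°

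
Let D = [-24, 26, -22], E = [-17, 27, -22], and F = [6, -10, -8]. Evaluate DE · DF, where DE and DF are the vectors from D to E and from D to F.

174

DE = E − D = (7, 1, 0)
DF = F − D = (30, -36, 14)
DE · DF = 7·30 + 1·(-36) + 0·14 = 210 - 36 + 0 = 174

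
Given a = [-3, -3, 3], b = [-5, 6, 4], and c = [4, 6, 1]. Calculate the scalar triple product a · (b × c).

-171

b × c:
i: 6·1 - 4·6 = 6 - 24 = -18
j: 4·4 - (-5)·1 = 16 - (-5) = 21
k: (-5)·6 - 6·4 = -30 - 24 = -54
b × c = (-18, 21, -54)
a · (b × c) = (-3)·(-18) + (-3)·21 + 3·(-54) = 54 - 63 - 162 = -171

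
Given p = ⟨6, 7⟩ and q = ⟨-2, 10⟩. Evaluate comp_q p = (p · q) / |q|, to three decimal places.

5.687

p · q = 6·(-2) + 7·10 = -12 + 70 = 58
|q| = √(4 + 100) = √104 ≈ 10.1980
comp_q p = 58 / √104 ≈ 5.687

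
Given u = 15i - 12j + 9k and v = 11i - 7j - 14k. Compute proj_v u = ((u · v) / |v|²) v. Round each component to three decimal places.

(3.697, -2.352, -4.705)

u · v = 15·11 + (-12)·(-7) + 9·(-14) = 165 + 84 - 126 = 123
|v|² = 121 + 49 + 196 = 366
proj_v u = (123/366) · (11, -7, -14) ≈ (3.697, -2.352, -4.705)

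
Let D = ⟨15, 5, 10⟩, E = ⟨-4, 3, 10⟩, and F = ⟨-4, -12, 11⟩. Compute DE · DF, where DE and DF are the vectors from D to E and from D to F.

DE = E − D = (-19, -2, 0)
DF = F − D = (-19, -17, 1)
DE · DF = (-19)·(-19) + (-2)·(-17) + 0·1 = 361 + 34 + 0 = 395

395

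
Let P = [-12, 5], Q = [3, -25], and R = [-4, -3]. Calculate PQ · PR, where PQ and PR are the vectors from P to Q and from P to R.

360

PQ = Q − P = (15, -30)
PR = R − P = (8, -8)
PQ · PR = 15·8 + (-30)·(-8) = 120 + 240 = 360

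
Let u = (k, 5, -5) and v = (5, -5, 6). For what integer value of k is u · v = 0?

11

u · v = k·5 + 5·(-5) + (-5)·6 = -55 + 5k
Set equal to 0: 5k = 55, so k = 11.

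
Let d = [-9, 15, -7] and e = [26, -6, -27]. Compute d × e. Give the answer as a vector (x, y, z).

i: 15·(-27) - (-7)·(-6) = -405 - 42 = -447
j: (-7)·26 - (-9)·(-27) = -182 - 243 = -425
k: (-9)·(-6) - 15·26 = 54 - 390 = -336
d × e = (-447, -425, -336)

(-447, -425, -336)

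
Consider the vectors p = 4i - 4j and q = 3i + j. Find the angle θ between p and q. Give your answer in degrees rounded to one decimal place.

p · q = 4·3 + (-4)·1 = 12 - 4 = 8
|p|² = 16 + 16 = 32,  |p| = √32 ≈ 5.656854
|q|² = 9 + 1 = 10,  |q| = √10 ≈ 3.162278
cos θ = 8 / (5.656854 · 3.162278) ≈ 0.44721
θ = arccos(0.44721) ≈ 63.4°

63.4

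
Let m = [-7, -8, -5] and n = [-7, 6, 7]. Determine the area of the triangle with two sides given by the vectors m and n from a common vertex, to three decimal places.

65.833

i: (-8)·7 - (-5)·6 = -56 - (-30) = -26
j: (-5)·(-7) - (-7)·7 = 35 - (-49) = 84
k: (-7)·6 - (-8)·(-7) = -42 - 56 = -98
m × n = (-26, 84, -98)
|m × n| = √((-26)² + 84² + (-98)²) = √17336 ≈ 131.6662
area = ½ · 131.6662 ≈ 65.833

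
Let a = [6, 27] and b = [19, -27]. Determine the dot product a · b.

a · b = 6·19 + 27·(-27) = 114 - 729 = -615

-615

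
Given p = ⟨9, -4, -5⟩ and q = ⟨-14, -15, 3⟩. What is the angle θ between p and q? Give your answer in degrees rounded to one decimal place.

110.7

p · q = 9·(-14) + (-4)·(-15) + (-5)·3 = -126 + 60 - 15 = -81
|p|² = 81 + 16 + 25 = 122,  |p| = √122 ≈ 11.045361
|q|² = 196 + 225 + 9 = 430,  |q| = √430 ≈ 20.736441
cos θ = -81 / (11.045361 · 20.736441) ≈ -0.35365
θ = arccos(-0.35365) ≈ 110.7°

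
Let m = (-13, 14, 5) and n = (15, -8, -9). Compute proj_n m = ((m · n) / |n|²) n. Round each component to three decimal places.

(-14.270, 7.611, 8.562)

m · n = (-13)·15 + 14·(-8) + 5·(-9) = -195 - 112 - 45 = -352
|n|² = 225 + 64 + 81 = 370
proj_n m = (-352/370) · (15, -8, -9) ≈ (-14.270, 7.611, 8.562)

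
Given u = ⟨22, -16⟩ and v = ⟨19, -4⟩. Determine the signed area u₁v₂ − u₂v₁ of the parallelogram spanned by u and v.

22·(-4) - (-16)·19 = -88 - (-304) = 216

216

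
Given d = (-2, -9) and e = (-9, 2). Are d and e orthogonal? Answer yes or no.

d · e = (-2)·(-9) + (-9)·2 = 18 - 18 = 0
Zero, so the vectors are orthogonal.

yes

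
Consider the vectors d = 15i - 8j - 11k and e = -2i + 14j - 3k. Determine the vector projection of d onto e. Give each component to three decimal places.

d · e = 15·(-2) + (-8)·14 + (-11)·(-3) = -30 - 112 + 33 = -109
|e|² = 4 + 196 + 9 = 209
proj_e d = (-109/209) · (-2, 14, -3) ≈ (1.043, -7.301, 1.565)

(1.043, -7.301, 1.565)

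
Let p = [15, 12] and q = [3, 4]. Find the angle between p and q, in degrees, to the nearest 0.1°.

p · q = 15·3 + 12·4 = 45 + 48 = 93
|p|² = 225 + 144 = 369,  |p| = √369 ≈ 19.209373
|q|² = 9 + 16 = 25,  |q| = √25 ≈ 5.000000
cos θ = 93 / (19.209373 · 5.000000) ≈ 0.96828
θ = arccos(0.96828) ≈ 14.5°

14.5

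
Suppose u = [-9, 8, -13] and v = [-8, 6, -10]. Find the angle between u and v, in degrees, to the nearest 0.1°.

4.0

u · v = (-9)·(-8) + 8·6 + (-13)·(-10) = 72 + 48 + 130 = 250
|u|² = 81 + 64 + 169 = 314,  |u| = √314 ≈ 17.720045
|v|² = 64 + 36 + 100 = 200,  |v| = √200 ≈ 14.142136
cos θ = 250 / (17.720045 · 14.142136) ≈ 0.99761
θ = arccos(0.99761) ≈ 4.0°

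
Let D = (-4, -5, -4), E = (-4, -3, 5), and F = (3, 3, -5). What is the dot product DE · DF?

DE = E − D = (0, 2, 9)
DF = F − D = (7, 8, -1)
DE · DF = 0·7 + 2·8 + 9·(-1) = 0 + 16 - 9 = 7

7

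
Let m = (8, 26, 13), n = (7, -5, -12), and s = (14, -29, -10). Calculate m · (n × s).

n × s:
i: (-5)·(-10) - (-12)·(-29) = 50 - 348 = -298
j: (-12)·14 - 7·(-10) = -168 - (-70) = -98
k: 7·(-29) - (-5)·14 = -203 - (-70) = -133
n × s = (-298, -98, -133)
m · (n × s) = 8·(-298) + 26·(-98) + 13·(-133) = -2384 - 2548 - 1729 = -6661

-6661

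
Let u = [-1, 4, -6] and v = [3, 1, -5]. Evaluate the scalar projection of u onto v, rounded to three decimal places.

u · v = (-1)·3 + 4·1 + (-6)·(-5) = -3 + 4 + 30 = 31
|v| = √(9 + 1 + 25) = √35 ≈ 5.9161
comp_v u = 31 / √35 ≈ 5.240

5.240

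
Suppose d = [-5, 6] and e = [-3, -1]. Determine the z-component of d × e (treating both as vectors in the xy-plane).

(-5)·(-1) - 6·(-3) = 5 - (-18) = 23

23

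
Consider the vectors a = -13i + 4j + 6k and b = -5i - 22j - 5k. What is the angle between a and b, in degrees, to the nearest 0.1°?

98.9

a · b = (-13)·(-5) + 4·(-22) + 6·(-5) = 65 - 88 - 30 = -53
|a|² = 169 + 16 + 36 = 221,  |a| = √221 ≈ 14.866069
|b|² = 25 + 484 + 25 = 534,  |b| = √534 ≈ 23.108440
cos θ = -53 / (14.866069 · 23.108440) ≈ -0.15428
θ = arccos(-0.15428) ≈ 98.9°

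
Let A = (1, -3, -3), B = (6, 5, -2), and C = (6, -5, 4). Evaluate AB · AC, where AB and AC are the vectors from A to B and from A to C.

AB = B − A = (5, 8, 1)
AC = C − A = (5, -2, 7)
AB · AC = 5·5 + 8·(-2) + 1·7 = 25 - 16 + 7 = 16

16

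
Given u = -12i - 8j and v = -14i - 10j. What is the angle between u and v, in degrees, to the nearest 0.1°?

1.8

u · v = (-12)·(-14) + (-8)·(-10) = 168 + 80 = 248
|u|² = 144 + 64 = 208,  |u| = √208 ≈ 14.422205
|v|² = 196 + 100 = 296,  |v| = √296 ≈ 17.204651
cos θ = 248 / (14.422205 · 17.204651) ≈ 0.99948
θ = arccos(0.99948) ≈ 1.8°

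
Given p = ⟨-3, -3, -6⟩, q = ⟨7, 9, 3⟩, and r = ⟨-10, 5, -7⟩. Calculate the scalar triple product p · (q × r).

q × r:
i: 9·(-7) - 3·5 = -63 - 15 = -78
j: 3·(-10) - 7·(-7) = -30 - (-49) = 19
k: 7·5 - 9·(-10) = 35 - (-90) = 125
q × r = (-78, 19, 125)
p · (q × r) = (-3)·(-78) + (-3)·19 + (-6)·125 = 234 - 57 - 750 = -573

-573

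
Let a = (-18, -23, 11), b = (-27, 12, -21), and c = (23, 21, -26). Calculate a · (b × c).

b × c:
i: 12·(-26) - (-21)·21 = -312 - (-441) = 129
j: (-21)·23 - (-27)·(-26) = -483 - 702 = -1185
k: (-27)·21 - 12·23 = -567 - 276 = -843
b × c = (129, -1185, -843)
a · (b × c) = (-18)·129 + (-23)·(-1185) + 11·(-843) = -2322 + 27255 - 9273 = 15660

15660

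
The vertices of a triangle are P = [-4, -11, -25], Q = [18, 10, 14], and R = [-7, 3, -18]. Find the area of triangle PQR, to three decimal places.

PQ = (22, 21, 39),  PR = (-3, 14, 7)
i: 21·7 - 39·14 = 147 - 546 = -399
j: 39·(-3) - 22·7 = -117 - 154 = -271
k: 22·14 - 21·(-3) = 308 - (-63) = 371
PQ × PR = (-399, -271, 371)
|PQ × PR| = √370283 ≈ 608.5088
area = ½ · 608.5088 ≈ 304.254

304.254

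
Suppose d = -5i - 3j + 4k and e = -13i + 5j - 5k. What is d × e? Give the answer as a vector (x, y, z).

i: (-3)·(-5) - 4·5 = 15 - 20 = -5
j: 4·(-13) - (-5)·(-5) = -52 - 25 = -77
k: (-5)·5 - (-3)·(-13) = -25 - 39 = -64
d × e = (-5, -77, -64)

(-5, -77, -64)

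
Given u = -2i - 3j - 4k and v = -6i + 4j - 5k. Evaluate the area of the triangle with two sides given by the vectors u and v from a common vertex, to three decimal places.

21.407

i: (-3)·(-5) - (-4)·4 = 15 - (-16) = 31
j: (-4)·(-6) - (-2)·(-5) = 24 - 10 = 14
k: (-2)·4 - (-3)·(-6) = -8 - 18 = -26
u × v = (31, 14, -26)
|u × v| = √(31² + 14² + (-26)²) = √1833 ≈ 42.8135
area = ½ · 42.8135 ≈ 21.407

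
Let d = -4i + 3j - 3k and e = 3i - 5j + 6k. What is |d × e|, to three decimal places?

18.841

i: 3·6 - (-3)·(-5) = 18 - 15 = 3
j: (-3)·3 - (-4)·6 = -9 - (-24) = 15
k: (-4)·(-5) - 3·3 = 20 - 9 = 11
d × e = (3, 15, 11)
|d × e| = √(3² + 15² + 11²) = √355 ≈ 18.8414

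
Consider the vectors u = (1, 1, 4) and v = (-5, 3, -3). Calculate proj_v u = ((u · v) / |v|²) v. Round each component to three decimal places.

(1.628, -0.977, 0.977)

u · v = 1·(-5) + 1·3 + 4·(-3) = -5 + 3 - 12 = -14
|v|² = 25 + 9 + 9 = 43
proj_v u = (-14/43) · (-5, 3, -3) ≈ (1.628, -0.977, 0.977)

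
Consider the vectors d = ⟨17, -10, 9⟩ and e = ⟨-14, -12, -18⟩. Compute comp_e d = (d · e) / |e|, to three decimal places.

d · e = 17·(-14) + (-10)·(-12) + 9·(-18) = -238 + 120 - 162 = -280
|e| = √(196 + 144 + 324) = √664 ≈ 25.7682
comp_e d = -280 / √664 ≈ -10.866

-10.866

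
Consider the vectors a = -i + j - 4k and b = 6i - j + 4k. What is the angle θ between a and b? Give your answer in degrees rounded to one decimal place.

a · b = (-1)·6 + 1·(-1) + (-4)·4 = -6 - 1 - 16 = -23
|a|² = 1 + 1 + 16 = 18,  |a| = √18 ≈ 4.242641
|b|² = 36 + 1 + 16 = 53,  |b| = √53 ≈ 7.280110
cos θ = -23 / (4.242641 · 7.280110) ≈ -0.74465
θ = arccos(-0.74465) ≈ 138.1°

138.1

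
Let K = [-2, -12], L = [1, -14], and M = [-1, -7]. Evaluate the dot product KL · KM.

-7

KL = L − K = (3, -2)
KM = M − K = (1, 5)
KL · KM = 3·1 + (-2)·5 = 3 - 10 = -7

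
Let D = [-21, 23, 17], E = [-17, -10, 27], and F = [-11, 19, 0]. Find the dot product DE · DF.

DE = E − D = (4, -33, 10)
DF = F − D = (10, -4, -17)
DE · DF = 4·10 + (-33)·(-4) + 10·(-17) = 40 + 132 - 170 = 2

2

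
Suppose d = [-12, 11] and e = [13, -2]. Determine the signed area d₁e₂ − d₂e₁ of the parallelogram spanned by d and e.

-119

(-12)·(-2) - 11·13 = 24 - 143 = -119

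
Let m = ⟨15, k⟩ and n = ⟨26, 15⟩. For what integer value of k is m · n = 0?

m · n = 15·26 + k·15 = 390 + 15k
Set equal to 0: 15k = -390, so k = -26.

-26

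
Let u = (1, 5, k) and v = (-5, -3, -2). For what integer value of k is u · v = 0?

u · v = 1·(-5) + 5·(-3) + k·(-2) = -20 - 2k
Set equal to 0: -2k = 20, so k = -10.

-10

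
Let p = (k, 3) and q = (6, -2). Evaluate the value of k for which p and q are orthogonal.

1

p · q = k·6 + 3·(-2) = -6 + 6k
Set equal to 0: 6k = 6, so k = 1.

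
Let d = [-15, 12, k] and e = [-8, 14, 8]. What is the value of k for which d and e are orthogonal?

d · e = (-15)·(-8) + 12·14 + k·8 = 288 + 8k
Set equal to 0: 8k = -288, so k = -36.

-36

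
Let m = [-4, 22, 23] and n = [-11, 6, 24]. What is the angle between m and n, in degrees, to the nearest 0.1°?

33.0

m · n = (-4)·(-11) + 22·6 + 23·24 = 44 + 132 + 552 = 728
|m|² = 16 + 484 + 529 = 1029,  |m| = √1029 ≈ 32.078030
|n|² = 121 + 36 + 576 = 733,  |n| = √733 ≈ 27.073973
cos θ = 728 / (32.078030 · 27.073973) ≈ 0.83825
θ = arccos(0.83825) ≈ 33.0°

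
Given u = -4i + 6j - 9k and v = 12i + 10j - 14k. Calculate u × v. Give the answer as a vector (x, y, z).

(6, -164, -112)

i: 6·(-14) - (-9)·10 = -84 - (-90) = 6
j: (-9)·12 - (-4)·(-14) = -108 - 56 = -164
k: (-4)·10 - 6·12 = -40 - 72 = -112
u × v = (6, -164, -112)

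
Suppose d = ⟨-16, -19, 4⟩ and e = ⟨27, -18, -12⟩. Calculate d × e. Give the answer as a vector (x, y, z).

i: (-19)·(-12) - 4·(-18) = 228 - (-72) = 300
j: 4·27 - (-16)·(-12) = 108 - 192 = -84
k: (-16)·(-18) - (-19)·27 = 288 - (-513) = 801
d × e = (300, -84, 801)

(300, -84, 801)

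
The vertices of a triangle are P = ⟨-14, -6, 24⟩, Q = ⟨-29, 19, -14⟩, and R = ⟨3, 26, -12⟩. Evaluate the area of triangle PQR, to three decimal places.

762.476

PQ = (-15, 25, -38),  PR = (17, 32, -36)
i: 25·(-36) - (-38)·32 = -900 - (-1216) = 316
j: (-38)·17 - (-15)·(-36) = -646 - 540 = -1186
k: (-15)·32 - 25·17 = -480 - 425 = -905
PQ × PR = (316, -1186, -905)
|PQ × PR| = √2325477 ≈ 1524.9515
area = ½ · 1524.9515 ≈ 762.476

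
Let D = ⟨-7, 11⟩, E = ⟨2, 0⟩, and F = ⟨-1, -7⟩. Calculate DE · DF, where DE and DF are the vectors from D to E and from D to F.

DE = E − D = (9, -11)
DF = F − D = (6, -18)
DE · DF = 9·6 + (-11)·(-18) = 54 + 198 = 252

252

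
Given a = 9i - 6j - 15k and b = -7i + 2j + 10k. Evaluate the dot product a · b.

a · b = 9·(-7) + (-6)·2 + (-15)·10 = -63 - 12 - 150 = -225

-225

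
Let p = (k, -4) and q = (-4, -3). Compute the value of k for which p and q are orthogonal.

p · q = k·(-4) + (-4)·(-3) = 12 - 4k
Set equal to 0: -4k = -12, so k = 3.

3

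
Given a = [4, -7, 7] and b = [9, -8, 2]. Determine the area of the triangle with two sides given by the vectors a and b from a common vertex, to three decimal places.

37.914

i: (-7)·2 - 7·(-8) = -14 - (-56) = 42
j: 7·9 - 4·2 = 63 - 8 = 55
k: 4·(-8) - (-7)·9 = -32 - (-63) = 31
a × b = (42, 55, 31)
|a × b| = √(42² + 55² + 31²) = √5750 ≈ 75.8288
area = ½ · 75.8288 ≈ 37.914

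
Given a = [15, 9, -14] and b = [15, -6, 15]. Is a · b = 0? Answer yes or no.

a · b = 15·15 + 9·(-6) + (-14)·15 = 225 - 54 - 210 = -39
Nonzero, so the vectors are not orthogonal.

no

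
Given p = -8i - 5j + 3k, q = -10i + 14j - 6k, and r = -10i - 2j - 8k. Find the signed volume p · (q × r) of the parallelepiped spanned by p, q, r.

1572

q × r:
i: 14·(-8) - (-6)·(-2) = -112 - 12 = -124
j: (-6)·(-10) - (-10)·(-8) = 60 - 80 = -20
k: (-10)·(-2) - 14·(-10) = 20 - (-140) = 160
q × r = (-124, -20, 160)
p · (q × r) = (-8)·(-124) + (-5)·(-20) + 3·160 = 992 + 100 + 480 = 1572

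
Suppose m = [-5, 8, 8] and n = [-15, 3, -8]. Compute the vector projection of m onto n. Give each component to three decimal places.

m · n = (-5)·(-15) + 8·3 + 8·(-8) = 75 + 24 - 64 = 35
|n|² = 225 + 9 + 64 = 298
proj_n m = (35/298) · (-15, 3, -8) ≈ (-1.762, 0.352, -0.940)

(-1.762, 0.352, -0.940)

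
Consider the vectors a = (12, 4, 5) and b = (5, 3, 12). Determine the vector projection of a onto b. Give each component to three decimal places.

(3.708, 2.225, 8.899)

a · b = 12·5 + 4·3 + 5·12 = 60 + 12 + 60 = 132
|b|² = 25 + 9 + 144 = 178
proj_b a = (132/178) · (5, 3, 12) ≈ (3.708, 2.225, 8.899)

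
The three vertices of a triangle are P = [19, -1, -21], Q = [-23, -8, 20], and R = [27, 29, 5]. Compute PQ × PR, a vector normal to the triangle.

PQ = (-42, -7, 41)
PR = (8, 30, 26)
i: (-7)·26 - 41·30 = -182 - 1230 = -1412
j: 41·8 - (-42)·26 = 328 - (-1092) = 1420
k: (-42)·30 - (-7)·8 = -1260 - (-56) = -1204
PQ × PR = (-1412, 1420, -1204)

(-1412, 1420, -1204)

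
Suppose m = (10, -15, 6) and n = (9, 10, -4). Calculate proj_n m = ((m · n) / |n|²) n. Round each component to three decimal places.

m · n = 10·9 + (-15)·10 + 6·(-4) = 90 - 150 - 24 = -84
|n|² = 81 + 100 + 16 = 197
proj_n m = (-84/197) · (9, 10, -4) ≈ (-3.838, -4.264, 1.706)

(-3.838, -4.264, 1.706)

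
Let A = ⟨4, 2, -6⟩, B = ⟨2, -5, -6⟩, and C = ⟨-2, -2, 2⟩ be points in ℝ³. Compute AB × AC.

AB = (-2, -7, 0)
AC = (-6, -4, 8)
i: (-7)·8 - 0·(-4) = -56 - 0 = -56
j: 0·(-6) - (-2)·8 = 0 - (-16) = 16
k: (-2)·(-4) - (-7)·(-6) = 8 - 42 = -34
AB × AC = (-56, 16, -34)

(-56, 16, -34)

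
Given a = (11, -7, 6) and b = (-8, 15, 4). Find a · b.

a · b = 11·(-8) + (-7)·15 + 6·4 = -88 - 105 + 24 = -169

-169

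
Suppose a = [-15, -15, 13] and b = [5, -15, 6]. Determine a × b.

i: (-15)·6 - 13·(-15) = -90 - (-195) = 105
j: 13·5 - (-15)·6 = 65 - (-90) = 155
k: (-15)·(-15) - (-15)·5 = 225 - (-75) = 300
a × b = (105, 155, 300)

(105, 155, 300)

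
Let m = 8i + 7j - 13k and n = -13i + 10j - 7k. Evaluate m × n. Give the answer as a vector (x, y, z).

i: 7·(-7) - (-13)·10 = -49 - (-130) = 81
j: (-13)·(-13) - 8·(-7) = 169 - (-56) = 225
k: 8·10 - 7·(-13) = 80 - (-91) = 171
m × n = (81, 225, 171)

(81, 225, 171)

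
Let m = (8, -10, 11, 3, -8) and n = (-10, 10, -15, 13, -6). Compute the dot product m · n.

-258

m · n = 8·(-10) + (-10)·10 + 11·(-15) + 3·13 + (-8)·(-6) = -80 - 100 - 165 + 39 + 48 = -258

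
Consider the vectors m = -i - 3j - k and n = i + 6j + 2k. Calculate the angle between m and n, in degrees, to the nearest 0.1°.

m · n = (-1)·1 + (-3)·6 + (-1)·2 = -1 - 18 - 2 = -21
|m|² = 1 + 9 + 1 = 11,  |m| = √11 ≈ 3.316625
|n|² = 1 + 36 + 4 = 41,  |n| = √41 ≈ 6.403124
cos θ = -21 / (3.316625 · 6.403124) ≈ -0.98885
θ = arccos(-0.98885) ≈ 171.4°

171.4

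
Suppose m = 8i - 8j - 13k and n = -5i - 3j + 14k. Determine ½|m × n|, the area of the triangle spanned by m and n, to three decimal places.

85.302

i: (-8)·14 - (-13)·(-3) = -112 - 39 = -151
j: (-13)·(-5) - 8·14 = 65 - 112 = -47
k: 8·(-3) - (-8)·(-5) = -24 - 40 = -64
m × n = (-151, -47, -64)
|m × n| = √((-151)² + (-47)² + (-64)²) = √29106 ≈ 170.6048
area = ½ · 170.6048 ≈ 85.302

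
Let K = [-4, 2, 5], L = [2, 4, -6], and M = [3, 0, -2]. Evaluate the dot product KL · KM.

115

KL = L − K = (6, 2, -11)
KM = M − K = (7, -2, -7)
KL · KM = 6·7 + 2·(-2) + (-11)·(-7) = 42 - 4 + 77 = 115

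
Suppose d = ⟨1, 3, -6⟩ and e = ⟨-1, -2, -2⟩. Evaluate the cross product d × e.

i: 3·(-2) - (-6)·(-2) = -6 - 12 = -18
j: (-6)·(-1) - 1·(-2) = 6 - (-2) = 8
k: 1·(-2) - 3·(-1) = -2 - (-3) = 1
d × e = (-18, 8, 1)

(-18, 8, 1)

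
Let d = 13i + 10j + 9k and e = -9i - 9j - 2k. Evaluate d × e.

(61, -55, -27)

i: 10·(-2) - 9·(-9) = -20 - (-81) = 61
j: 9·(-9) - 13·(-2) = -81 - (-26) = -55
k: 13·(-9) - 10·(-9) = -117 - (-90) = -27
d × e = (61, -55, -27)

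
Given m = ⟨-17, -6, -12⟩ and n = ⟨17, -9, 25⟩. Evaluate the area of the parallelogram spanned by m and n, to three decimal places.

424.771

i: (-6)·25 - (-12)·(-9) = -150 - 108 = -258
j: (-12)·17 - (-17)·25 = -204 - (-425) = 221
k: (-17)·(-9) - (-6)·17 = 153 - (-102) = 255
m × n = (-258, 221, 255)
|m × n| = √((-258)² + 221² + 255²) = √180430 ≈ 424.7705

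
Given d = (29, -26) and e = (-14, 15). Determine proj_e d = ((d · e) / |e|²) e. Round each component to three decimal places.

d · e = 29·(-14) + (-26)·15 = -406 - 390 = -796
|e|² = 196 + 225 = 421
proj_e d = (-796/421) · (-14, 15) ≈ (26.470, -28.361)

(26.470, -28.361)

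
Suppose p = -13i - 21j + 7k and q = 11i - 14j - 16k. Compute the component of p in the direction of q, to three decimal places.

p · q = (-13)·11 + (-21)·(-14) + 7·(-16) = -143 + 294 - 112 = 39
|q| = √(121 + 196 + 256) = √573 ≈ 23.9374
comp_q p = 39 / √573 ≈ 1.629

1.629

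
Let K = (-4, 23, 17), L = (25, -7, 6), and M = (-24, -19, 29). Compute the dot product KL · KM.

548

KL = L − K = (29, -30, -11)
KM = M − K = (-20, -42, 12)
KL · KM = 29·(-20) + (-30)·(-42) + (-11)·12 = -580 + 1260 - 132 = 548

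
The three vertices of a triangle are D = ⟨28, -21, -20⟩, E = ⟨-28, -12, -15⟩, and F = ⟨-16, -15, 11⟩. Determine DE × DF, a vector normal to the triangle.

(249, 1516, 60)

DE = (-56, 9, 5)
DF = (-44, 6, 31)
i: 9·31 - 5·6 = 279 - 30 = 249
j: 5·(-44) - (-56)·31 = -220 - (-1736) = 1516
k: (-56)·6 - 9·(-44) = -336 - (-396) = 60
DE × DF = (249, 1516, 60)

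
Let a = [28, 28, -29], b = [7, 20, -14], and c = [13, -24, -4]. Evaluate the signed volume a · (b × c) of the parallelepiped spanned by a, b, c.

b × c:
i: 20·(-4) - (-14)·(-24) = -80 - 336 = -416
j: (-14)·13 - 7·(-4) = -182 - (-28) = -154
k: 7·(-24) - 20·13 = -168 - 260 = -428
b × c = (-416, -154, -428)
a · (b × c) = 28·(-416) + 28·(-154) + (-29)·(-428) = -11648 - 4312 + 12412 = -3548

-3548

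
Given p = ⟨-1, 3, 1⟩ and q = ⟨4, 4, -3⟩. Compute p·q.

5

p · q = (-1)·4 + 3·4 + 1·(-3) = -4 + 12 - 3 = 5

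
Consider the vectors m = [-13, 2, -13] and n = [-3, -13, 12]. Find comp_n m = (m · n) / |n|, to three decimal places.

m · n = (-13)·(-3) + 2·(-13) + (-13)·12 = 39 - 26 - 156 = -143
|n| = √(9 + 169 + 144) = √322 ≈ 17.9444
comp_n m = -143 / √322 ≈ -7.969

-7.969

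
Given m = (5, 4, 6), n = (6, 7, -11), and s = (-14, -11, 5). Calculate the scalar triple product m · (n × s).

n × s:
i: 7·5 - (-11)·(-11) = 35 - 121 = -86
j: (-11)·(-14) - 6·5 = 154 - 30 = 124
k: 6·(-11) - 7·(-14) = -66 - (-98) = 32
n × s = (-86, 124, 32)
m · (n × s) = 5·(-86) + 4·124 + 6·32 = -430 + 496 + 192 = 258

258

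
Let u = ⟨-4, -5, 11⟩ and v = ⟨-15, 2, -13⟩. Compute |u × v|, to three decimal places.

i: (-5)·(-13) - 11·2 = 65 - 22 = 43
j: 11·(-15) - (-4)·(-13) = -165 - 52 = -217
k: (-4)·2 - (-5)·(-15) = -8 - 75 = -83
u × v = (43, -217, -83)
|u × v| = √(43² + (-217)² + (-83)²) = √55827 ≈ 236.2774

236.277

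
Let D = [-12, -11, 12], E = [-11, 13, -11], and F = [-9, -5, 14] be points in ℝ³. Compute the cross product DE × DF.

(186, -71, -66)

DE = (1, 24, -23)
DF = (3, 6, 2)
i: 24·2 - (-23)·6 = 48 - (-138) = 186
j: (-23)·3 - 1·2 = -69 - 2 = -71
k: 1·6 - 24·3 = 6 - 72 = -66
DE × DF = (186, -71, -66)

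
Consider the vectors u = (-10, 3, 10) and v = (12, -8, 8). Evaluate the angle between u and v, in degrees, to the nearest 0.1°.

u · v = (-10)·12 + 3·(-8) + 10·8 = -120 - 24 + 80 = -64
|u|² = 100 + 9 + 100 = 209,  |u| = √209 ≈ 14.456832
|v|² = 144 + 64 + 64 = 272,  |v| = √272 ≈ 16.492423
cos θ = -64 / (14.456832 · 16.492423) ≈ -0.26842
θ = arccos(-0.26842) ≈ 105.6°

105.6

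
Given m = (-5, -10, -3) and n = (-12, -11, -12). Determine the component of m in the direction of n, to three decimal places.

m · n = (-5)·(-12) + (-10)·(-11) + (-3)·(-12) = 60 + 110 + 36 = 206
|n| = √(144 + 121 + 144) = √409 ≈ 20.2237
comp_n m = 206 / √409 ≈ 10.186

10.186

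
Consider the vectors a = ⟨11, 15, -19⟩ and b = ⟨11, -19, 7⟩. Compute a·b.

-297

a · b = 11·11 + 15·(-19) + (-19)·7 = 121 - 285 - 133 = -297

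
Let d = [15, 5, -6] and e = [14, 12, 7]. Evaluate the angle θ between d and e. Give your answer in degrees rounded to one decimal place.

d · e = 15·14 + 5·12 + (-6)·7 = 210 + 60 - 42 = 228
|d|² = 225 + 25 + 36 = 286,  |d| = √286 ≈ 16.911535
|e|² = 196 + 144 + 49 = 389,  |e| = √389 ≈ 19.723083
cos θ = 228 / (16.911535 · 19.723083) ≈ 0.68356
θ = arccos(0.68356) ≈ 46.9°

46.9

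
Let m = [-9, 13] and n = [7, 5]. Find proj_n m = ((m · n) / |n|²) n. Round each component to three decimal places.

m · n = (-9)·7 + 13·5 = -63 + 65 = 2
|n|² = 49 + 25 = 74
proj_n m = (2/74) · (7, 5) ≈ (0.189, 0.135)

(0.189, 0.135)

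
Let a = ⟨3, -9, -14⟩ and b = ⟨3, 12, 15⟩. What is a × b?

(33, -87, 63)

i: (-9)·15 - (-14)·12 = -135 - (-168) = 33
j: (-14)·3 - 3·15 = -42 - 45 = -87
k: 3·12 - (-9)·3 = 36 - (-27) = 63
a × b = (33, -87, 63)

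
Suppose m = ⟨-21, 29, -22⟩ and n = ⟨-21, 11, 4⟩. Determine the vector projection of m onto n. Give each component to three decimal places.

(-24.415, 12.789, 4.651)

m · n = (-21)·(-21) + 29·11 + (-22)·4 = 441 + 319 - 88 = 672
|n|² = 441 + 121 + 16 = 578
proj_n m = (672/578) · (-21, 11, 4) ≈ (-24.415, 12.789, 4.651)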